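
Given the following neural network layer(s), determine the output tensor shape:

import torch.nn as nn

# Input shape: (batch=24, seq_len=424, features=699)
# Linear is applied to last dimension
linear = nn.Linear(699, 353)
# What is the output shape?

Input shape: (24, 424, 699)
Output shape: (24, 424, 353)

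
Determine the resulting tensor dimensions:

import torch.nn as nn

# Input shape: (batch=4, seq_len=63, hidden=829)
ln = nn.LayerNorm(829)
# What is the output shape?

Input shape: (4, 63, 829)
Output shape: (4, 63, 829)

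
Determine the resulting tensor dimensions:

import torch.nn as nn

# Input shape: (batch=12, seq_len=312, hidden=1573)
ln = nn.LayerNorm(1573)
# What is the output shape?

Input shape: (12, 312, 1573)
Output shape: (12, 312, 1573)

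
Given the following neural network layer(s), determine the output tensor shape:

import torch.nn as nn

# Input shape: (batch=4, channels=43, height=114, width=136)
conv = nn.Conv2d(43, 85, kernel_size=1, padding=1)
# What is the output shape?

Input shape: (4, 43, 114, 136)
Output shape: (4, 85, 116, 138)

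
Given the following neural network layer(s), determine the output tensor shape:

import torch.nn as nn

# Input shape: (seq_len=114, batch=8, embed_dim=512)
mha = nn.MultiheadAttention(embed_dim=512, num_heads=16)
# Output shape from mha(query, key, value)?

Input shape: (114, 8, 512)
Output shape: (114, 8, 512)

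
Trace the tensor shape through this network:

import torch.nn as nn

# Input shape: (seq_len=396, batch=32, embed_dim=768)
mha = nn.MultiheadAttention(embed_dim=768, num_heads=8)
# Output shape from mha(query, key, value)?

Input shape: (396, 32, 768)
Output shape: (396, 32, 768)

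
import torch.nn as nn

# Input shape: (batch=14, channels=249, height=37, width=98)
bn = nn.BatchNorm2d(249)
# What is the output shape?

Input shape: (14, 249, 37, 98)
Output shape: (14, 249, 37, 98)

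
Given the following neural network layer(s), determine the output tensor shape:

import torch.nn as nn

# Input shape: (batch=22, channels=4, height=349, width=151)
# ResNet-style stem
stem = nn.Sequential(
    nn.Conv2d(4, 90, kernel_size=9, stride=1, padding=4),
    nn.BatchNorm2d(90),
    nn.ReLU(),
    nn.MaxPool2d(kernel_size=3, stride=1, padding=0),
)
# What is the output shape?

Input shape: (22, 4, 349, 151)
  -> after Conv2d 9x9 stride=1: (22, 90, 349, 151)
Output shape: (22, 90, 347, 149)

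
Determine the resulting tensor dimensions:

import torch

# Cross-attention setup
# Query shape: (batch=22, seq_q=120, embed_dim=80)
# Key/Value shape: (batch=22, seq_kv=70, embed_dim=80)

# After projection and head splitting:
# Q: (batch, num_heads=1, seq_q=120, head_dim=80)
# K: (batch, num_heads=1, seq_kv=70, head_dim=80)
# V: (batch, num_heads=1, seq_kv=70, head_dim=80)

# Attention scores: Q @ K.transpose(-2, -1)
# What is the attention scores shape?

Input shape: (22, 120, 80)
Output shape: (22, 1, 120, 70)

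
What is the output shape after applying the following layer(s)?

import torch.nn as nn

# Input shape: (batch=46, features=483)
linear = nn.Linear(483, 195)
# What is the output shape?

Input shape: (46, 483)
Output shape: (46, 195)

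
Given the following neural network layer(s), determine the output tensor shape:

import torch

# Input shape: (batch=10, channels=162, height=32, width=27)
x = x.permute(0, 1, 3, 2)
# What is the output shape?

Input shape: (10, 162, 32, 27)
Output shape: (10, 162, 27, 32)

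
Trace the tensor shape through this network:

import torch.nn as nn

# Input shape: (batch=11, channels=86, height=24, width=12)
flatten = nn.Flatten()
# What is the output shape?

Input shape: (11, 86, 24, 12)
Output shape: (11, 24768)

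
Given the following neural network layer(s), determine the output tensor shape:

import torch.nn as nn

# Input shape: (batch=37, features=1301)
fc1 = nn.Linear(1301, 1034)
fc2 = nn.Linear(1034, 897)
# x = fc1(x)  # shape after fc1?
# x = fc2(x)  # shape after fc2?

Input shape: (37, 1301)
  -> after fc1: (37, 1034)
Output shape: (37, 897)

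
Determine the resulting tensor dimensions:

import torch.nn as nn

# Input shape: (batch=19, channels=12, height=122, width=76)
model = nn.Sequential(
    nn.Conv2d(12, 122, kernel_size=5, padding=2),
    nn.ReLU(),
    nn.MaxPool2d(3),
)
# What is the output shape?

Input shape: (19, 12, 122, 76)
  -> after Conv2d: (19, 122, 122, 76)
  -> after ReLU: (19, 122, 122, 76)
Output shape: (19, 122, 40, 25)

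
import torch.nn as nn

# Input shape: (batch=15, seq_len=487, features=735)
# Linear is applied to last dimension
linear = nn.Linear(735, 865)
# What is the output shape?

Input shape: (15, 487, 735)
Output shape: (15, 487, 865)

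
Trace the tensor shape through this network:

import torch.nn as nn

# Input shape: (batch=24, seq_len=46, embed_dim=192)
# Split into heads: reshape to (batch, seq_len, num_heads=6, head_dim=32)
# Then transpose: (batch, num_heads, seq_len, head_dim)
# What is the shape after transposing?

Input shape: (24, 46, 192)
  -> after reshape: (24, 46, 6, 32)
Output shape: (24, 6, 46, 32)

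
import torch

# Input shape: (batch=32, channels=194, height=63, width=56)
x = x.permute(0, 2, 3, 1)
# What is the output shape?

Input shape: (32, 194, 63, 56)
Output shape: (32, 63, 56, 194)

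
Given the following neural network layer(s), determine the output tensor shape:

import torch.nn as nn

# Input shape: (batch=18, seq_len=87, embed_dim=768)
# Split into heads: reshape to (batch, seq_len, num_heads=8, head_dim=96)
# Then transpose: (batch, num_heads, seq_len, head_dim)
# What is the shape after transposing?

Input shape: (18, 87, 768)
  -> after reshape: (18, 87, 8, 96)
Output shape: (18, 8, 87, 96)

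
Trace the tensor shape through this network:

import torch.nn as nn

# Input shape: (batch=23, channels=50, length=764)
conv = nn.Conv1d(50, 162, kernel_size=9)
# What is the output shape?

Input shape: (23, 50, 764)
Output shape: (23, 162, 756)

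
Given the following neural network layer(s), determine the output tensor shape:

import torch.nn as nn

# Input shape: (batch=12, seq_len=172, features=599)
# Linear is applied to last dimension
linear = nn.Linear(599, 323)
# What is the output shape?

Input shape: (12, 172, 599)
Output shape: (12, 172, 323)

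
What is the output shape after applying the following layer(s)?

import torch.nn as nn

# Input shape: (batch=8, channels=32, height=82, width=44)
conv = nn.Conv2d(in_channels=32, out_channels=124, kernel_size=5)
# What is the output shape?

Input shape: (8, 32, 82, 44)
Output shape: (8, 124, 78, 40)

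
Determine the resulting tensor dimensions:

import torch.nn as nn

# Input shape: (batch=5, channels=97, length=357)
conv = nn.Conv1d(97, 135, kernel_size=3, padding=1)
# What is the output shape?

Input shape: (5, 97, 357)
Output shape: (5, 135, 357)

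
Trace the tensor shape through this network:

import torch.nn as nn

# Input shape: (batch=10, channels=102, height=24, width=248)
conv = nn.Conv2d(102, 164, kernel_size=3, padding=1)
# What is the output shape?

Input shape: (10, 102, 24, 248)
Output shape: (10, 164, 24, 248)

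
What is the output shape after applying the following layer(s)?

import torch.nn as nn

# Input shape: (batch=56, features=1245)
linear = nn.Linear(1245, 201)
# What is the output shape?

Input shape: (56, 1245)
Output shape: (56, 201)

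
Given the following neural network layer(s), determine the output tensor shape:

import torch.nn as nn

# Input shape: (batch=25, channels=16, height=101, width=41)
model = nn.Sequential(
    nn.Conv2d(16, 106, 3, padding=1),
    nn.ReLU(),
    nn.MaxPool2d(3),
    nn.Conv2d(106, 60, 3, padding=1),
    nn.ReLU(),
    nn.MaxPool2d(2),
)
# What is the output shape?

Input shape: (25, 16, 101, 41)
  -> after first Conv2d: (25, 106, 101, 41)
  -> after first MaxPool2d: (25, 106, 33, 13)
  -> after second Conv2d: (25, 60, 33, 13)
Output shape: (25, 60, 16, 6)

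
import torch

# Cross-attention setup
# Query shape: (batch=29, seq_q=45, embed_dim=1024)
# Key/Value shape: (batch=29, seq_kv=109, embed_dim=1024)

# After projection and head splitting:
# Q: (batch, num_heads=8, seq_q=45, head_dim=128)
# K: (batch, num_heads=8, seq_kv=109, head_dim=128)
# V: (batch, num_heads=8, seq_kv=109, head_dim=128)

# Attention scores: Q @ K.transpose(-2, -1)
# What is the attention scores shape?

Input shape: (29, 45, 1024)
Output shape: (29, 8, 45, 109)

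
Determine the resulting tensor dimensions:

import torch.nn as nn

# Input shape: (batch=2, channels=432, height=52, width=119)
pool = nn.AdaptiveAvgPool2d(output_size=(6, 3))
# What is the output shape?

Input shape: (2, 432, 52, 119)
Output shape: (2, 432, 6, 3)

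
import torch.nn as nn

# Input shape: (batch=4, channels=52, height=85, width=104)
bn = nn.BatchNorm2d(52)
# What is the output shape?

Input shape: (4, 52, 85, 104)
Output shape: (4, 52, 85, 104)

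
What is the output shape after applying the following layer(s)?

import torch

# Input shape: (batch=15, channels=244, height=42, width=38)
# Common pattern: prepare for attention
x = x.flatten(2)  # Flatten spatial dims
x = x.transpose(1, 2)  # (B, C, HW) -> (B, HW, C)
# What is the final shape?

Input shape: (15, 244, 42, 38)
  -> after flatten(2): (15, 244, 1596)
Output shape: (15, 1596, 244)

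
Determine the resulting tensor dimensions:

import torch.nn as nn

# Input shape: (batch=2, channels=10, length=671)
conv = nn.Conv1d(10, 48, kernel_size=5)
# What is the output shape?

Input shape: (2, 10, 671)
Output shape: (2, 48, 667)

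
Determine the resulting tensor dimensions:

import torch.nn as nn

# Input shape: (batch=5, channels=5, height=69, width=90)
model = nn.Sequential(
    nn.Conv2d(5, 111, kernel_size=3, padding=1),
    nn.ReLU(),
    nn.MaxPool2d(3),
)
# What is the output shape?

Input shape: (5, 5, 69, 90)
  -> after Conv2d: (5, 111, 69, 90)
  -> after ReLU: (5, 111, 69, 90)
Output shape: (5, 111, 23, 30)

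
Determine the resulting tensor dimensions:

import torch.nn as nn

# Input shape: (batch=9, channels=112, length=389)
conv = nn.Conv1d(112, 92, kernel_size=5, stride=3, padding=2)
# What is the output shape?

Input shape: (9, 112, 389)
Output shape: (9, 92, 130)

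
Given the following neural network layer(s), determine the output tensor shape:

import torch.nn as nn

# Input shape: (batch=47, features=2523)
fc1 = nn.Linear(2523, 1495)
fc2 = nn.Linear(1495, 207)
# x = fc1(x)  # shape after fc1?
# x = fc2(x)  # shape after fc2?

Input shape: (47, 2523)
  -> after fc1: (47, 1495)
Output shape: (47, 207)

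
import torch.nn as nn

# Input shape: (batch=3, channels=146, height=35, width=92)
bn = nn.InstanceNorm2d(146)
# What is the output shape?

Input shape: (3, 146, 35, 92)
Output shape: (3, 146, 35, 92)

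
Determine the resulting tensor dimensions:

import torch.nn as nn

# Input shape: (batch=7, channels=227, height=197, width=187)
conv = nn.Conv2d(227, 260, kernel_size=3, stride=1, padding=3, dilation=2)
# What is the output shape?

Input shape: (7, 227, 197, 187)
Output shape: (7, 260, 199, 189)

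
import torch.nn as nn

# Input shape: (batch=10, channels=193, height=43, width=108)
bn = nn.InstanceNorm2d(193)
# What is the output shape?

Input shape: (10, 193, 43, 108)
Output shape: (10, 193, 43, 108)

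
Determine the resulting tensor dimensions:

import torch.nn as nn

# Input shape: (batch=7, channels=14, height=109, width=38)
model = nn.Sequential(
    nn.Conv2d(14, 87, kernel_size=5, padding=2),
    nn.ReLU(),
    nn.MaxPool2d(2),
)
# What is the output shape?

Input shape: (7, 14, 109, 38)
  -> after Conv2d: (7, 87, 109, 38)
  -> after ReLU: (7, 87, 109, 38)
Output shape: (7, 87, 54, 19)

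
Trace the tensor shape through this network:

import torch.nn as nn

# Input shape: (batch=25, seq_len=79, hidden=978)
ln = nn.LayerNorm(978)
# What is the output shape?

Input shape: (25, 79, 978)
Output shape: (25, 79, 978)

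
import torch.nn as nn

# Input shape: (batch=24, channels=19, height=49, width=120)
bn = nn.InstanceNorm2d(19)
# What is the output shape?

Input shape: (24, 19, 49, 120)
Output shape: (24, 19, 49, 120)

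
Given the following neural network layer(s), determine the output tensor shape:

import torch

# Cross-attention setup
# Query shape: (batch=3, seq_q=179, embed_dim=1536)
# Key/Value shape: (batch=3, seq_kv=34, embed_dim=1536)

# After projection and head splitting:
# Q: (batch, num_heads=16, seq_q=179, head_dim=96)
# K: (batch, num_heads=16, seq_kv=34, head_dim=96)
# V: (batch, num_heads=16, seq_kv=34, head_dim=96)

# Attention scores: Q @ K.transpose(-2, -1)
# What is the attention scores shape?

Input shape: (3, 179, 1536)
Output shape: (3, 16, 179, 34)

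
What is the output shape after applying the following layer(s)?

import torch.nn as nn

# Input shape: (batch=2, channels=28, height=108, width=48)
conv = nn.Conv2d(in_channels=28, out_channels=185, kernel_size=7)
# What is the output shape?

Input shape: (2, 28, 108, 48)
Output shape: (2, 185, 102, 42)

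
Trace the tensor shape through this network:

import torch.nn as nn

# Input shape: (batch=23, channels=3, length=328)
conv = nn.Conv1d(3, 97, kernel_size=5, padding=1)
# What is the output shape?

Input shape: (23, 3, 328)
Output shape: (23, 97, 326)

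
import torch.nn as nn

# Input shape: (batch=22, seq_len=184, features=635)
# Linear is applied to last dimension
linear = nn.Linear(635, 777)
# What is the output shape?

Input shape: (22, 184, 635)
Output shape: (22, 184, 777)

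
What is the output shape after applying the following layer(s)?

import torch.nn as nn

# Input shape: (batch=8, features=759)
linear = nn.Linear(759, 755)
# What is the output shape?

Input shape: (8, 759)
Output shape: (8, 755)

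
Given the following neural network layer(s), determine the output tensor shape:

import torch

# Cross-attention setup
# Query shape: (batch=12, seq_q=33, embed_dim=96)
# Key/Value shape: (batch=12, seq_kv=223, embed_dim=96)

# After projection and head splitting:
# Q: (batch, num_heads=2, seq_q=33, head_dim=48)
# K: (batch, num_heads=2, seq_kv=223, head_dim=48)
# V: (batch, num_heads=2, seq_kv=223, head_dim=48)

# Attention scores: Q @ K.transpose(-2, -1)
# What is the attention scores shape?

Input shape: (12, 33, 96)
Output shape: (12, 2, 33, 223)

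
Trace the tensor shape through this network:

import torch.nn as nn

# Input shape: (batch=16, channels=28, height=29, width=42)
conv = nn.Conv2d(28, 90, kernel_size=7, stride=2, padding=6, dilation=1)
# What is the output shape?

Input shape: (16, 28, 29, 42)
Output shape: (16, 90, 18, 24)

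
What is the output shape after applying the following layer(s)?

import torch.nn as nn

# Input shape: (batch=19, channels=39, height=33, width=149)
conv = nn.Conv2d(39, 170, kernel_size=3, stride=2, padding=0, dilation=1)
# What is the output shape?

Input shape: (19, 39, 33, 149)
Output shape: (19, 170, 16, 74)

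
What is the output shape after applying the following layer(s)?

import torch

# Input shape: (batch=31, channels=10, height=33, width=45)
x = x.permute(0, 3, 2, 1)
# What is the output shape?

Input shape: (31, 10, 33, 45)
Output shape: (31, 45, 33, 10)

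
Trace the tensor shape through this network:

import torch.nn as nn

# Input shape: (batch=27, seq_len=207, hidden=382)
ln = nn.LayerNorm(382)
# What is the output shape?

Input shape: (27, 207, 382)
Output shape: (27, 207, 382)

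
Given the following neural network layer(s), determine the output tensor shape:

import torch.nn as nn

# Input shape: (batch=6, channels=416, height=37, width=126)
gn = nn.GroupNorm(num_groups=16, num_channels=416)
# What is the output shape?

Input shape: (6, 416, 37, 126)
Output shape: (6, 416, 37, 126)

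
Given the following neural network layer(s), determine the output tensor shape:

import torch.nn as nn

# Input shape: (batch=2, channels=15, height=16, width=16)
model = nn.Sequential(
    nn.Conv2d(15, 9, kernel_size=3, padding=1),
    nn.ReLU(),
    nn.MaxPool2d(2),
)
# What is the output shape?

Input shape: (2, 15, 16, 16)
  -> after Conv2d: (2, 9, 16, 16)
  -> after ReLU: (2, 9, 16, 16)
Output shape: (2, 9, 8, 8)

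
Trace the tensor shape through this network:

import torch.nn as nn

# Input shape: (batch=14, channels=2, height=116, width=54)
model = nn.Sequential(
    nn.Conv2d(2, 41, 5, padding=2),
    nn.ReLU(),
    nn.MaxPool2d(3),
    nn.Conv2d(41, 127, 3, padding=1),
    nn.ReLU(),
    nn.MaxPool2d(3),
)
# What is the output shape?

Input shape: (14, 2, 116, 54)
  -> after first Conv2d: (14, 41, 116, 54)
  -> after first MaxPool2d: (14, 41, 38, 18)
  -> after second Conv2d: (14, 127, 38, 18)
Output shape: (14, 127, 12, 6)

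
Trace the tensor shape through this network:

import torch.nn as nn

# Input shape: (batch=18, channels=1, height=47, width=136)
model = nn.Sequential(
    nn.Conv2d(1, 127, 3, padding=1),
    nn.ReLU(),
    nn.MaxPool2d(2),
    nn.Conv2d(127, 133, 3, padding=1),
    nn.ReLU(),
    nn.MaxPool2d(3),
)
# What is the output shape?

Input shape: (18, 1, 47, 136)
  -> after first Conv2d: (18, 127, 47, 136)
  -> after first MaxPool2d: (18, 127, 23, 68)
  -> after second Conv2d: (18, 133, 23, 68)
Output shape: (18, 133, 7, 22)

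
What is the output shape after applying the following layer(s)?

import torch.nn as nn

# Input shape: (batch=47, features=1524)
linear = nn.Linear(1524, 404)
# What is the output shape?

Input shape: (47, 1524)
Output shape: (47, 404)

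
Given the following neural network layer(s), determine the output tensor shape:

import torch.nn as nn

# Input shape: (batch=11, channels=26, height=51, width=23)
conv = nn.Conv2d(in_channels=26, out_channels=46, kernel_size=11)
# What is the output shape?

Input shape: (11, 26, 51, 23)
Output shape: (11, 46, 41, 13)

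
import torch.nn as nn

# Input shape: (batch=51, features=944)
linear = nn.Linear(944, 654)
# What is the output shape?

Input shape: (51, 944)
Output shape: (51, 654)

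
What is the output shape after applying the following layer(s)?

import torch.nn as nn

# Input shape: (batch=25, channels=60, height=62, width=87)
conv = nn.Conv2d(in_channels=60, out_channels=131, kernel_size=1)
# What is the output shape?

Input shape: (25, 60, 62, 87)
Output shape: (25, 131, 62, 87)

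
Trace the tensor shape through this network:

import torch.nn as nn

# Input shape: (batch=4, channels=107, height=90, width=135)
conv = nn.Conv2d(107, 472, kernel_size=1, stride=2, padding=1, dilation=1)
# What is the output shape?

Input shape: (4, 107, 90, 135)
Output shape: (4, 472, 46, 69)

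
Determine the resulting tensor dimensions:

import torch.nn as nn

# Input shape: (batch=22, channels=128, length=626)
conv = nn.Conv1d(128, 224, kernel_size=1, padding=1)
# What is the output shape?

Input shape: (22, 128, 626)
Output shape: (22, 224, 628)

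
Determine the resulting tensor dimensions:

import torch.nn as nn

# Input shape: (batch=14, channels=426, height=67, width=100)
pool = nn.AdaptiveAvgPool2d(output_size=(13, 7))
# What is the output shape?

Input shape: (14, 426, 67, 100)
Output shape: (14, 426, 13, 7)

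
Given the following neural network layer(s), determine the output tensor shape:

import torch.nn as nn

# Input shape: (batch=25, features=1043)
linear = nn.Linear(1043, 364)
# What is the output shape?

Input shape: (25, 1043)
Output shape: (25, 364)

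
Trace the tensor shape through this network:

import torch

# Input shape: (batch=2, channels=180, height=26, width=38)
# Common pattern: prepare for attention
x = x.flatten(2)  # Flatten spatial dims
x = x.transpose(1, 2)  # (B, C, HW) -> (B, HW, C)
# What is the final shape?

Input shape: (2, 180, 26, 38)
  -> after flatten(2): (2, 180, 988)
Output shape: (2, 988, 180)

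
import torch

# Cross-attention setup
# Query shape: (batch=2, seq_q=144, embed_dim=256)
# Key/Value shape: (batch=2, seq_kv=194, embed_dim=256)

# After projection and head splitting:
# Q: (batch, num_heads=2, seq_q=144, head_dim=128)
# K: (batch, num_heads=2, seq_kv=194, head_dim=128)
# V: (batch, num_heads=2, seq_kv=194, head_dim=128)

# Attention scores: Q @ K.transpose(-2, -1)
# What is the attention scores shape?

Input shape: (2, 144, 256)
Output shape: (2, 2, 144, 194)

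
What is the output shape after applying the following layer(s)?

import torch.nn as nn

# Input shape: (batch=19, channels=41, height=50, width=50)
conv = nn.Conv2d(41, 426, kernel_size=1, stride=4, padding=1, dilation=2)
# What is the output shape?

Input shape: (19, 41, 50, 50)
Output shape: (19, 426, 13, 13)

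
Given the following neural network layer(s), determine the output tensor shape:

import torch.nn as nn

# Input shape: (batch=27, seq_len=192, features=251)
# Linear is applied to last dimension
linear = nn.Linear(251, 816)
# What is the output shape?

Input shape: (27, 192, 251)
Output shape: (27, 192, 816)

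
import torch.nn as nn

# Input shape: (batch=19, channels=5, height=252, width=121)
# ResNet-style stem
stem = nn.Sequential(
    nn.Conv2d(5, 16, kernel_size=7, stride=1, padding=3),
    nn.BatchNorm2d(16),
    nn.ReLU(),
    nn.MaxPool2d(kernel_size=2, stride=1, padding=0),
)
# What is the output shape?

Input shape: (19, 5, 252, 121)
  -> after Conv2d 7x7 stride=1: (19, 16, 252, 121)
Output shape: (19, 16, 251, 120)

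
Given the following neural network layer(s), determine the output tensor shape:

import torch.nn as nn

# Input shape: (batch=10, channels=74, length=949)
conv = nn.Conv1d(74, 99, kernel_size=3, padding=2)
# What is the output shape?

Input shape: (10, 74, 949)
Output shape: (10, 99, 951)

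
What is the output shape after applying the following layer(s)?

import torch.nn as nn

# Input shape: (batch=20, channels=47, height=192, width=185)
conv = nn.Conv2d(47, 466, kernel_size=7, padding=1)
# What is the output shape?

Input shape: (20, 47, 192, 185)
Output shape: (20, 466, 188, 181)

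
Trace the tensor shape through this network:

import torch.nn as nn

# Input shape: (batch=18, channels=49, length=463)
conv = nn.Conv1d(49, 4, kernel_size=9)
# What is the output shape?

Input shape: (18, 49, 463)
Output shape: (18, 4, 455)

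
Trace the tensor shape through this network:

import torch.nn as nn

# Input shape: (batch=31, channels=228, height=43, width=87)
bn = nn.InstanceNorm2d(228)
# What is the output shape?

Input shape: (31, 228, 43, 87)
Output shape: (31, 228, 43, 87)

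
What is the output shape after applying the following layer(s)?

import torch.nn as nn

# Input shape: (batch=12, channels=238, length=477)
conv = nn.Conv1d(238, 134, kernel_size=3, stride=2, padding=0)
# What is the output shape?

Input shape: (12, 238, 477)
Output shape: (12, 134, 238)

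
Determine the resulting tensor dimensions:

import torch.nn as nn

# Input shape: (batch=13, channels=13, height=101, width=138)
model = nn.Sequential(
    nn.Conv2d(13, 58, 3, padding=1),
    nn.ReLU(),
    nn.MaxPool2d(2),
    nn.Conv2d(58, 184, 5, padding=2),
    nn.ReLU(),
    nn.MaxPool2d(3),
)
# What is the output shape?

Input shape: (13, 13, 101, 138)
  -> after first Conv2d: (13, 58, 101, 138)
  -> after first MaxPool2d: (13, 58, 50, 69)
  -> after second Conv2d: (13, 184, 50, 69)
Output shape: (13, 184, 16, 23)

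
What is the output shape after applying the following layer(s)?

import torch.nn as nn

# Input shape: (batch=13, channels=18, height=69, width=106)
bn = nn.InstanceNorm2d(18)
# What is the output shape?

Input shape: (13, 18, 69, 106)
Output shape: (13, 18, 69, 106)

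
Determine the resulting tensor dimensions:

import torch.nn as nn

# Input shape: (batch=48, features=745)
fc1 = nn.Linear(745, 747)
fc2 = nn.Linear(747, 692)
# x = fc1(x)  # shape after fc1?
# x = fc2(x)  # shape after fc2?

Input shape: (48, 745)
  -> after fc1: (48, 747)
Output shape: (48, 692)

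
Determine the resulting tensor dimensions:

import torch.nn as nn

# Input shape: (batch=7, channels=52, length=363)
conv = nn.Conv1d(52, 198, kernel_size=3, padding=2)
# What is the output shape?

Input shape: (7, 52, 363)
Output shape: (7, 198, 365)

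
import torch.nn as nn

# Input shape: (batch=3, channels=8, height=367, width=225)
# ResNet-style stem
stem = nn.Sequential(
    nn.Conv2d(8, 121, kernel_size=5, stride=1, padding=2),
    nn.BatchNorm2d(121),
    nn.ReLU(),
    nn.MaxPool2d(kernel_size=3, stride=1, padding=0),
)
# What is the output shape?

Input shape: (3, 8, 367, 225)
  -> after Conv2d 5x5 stride=1: (3, 121, 367, 225)
Output shape: (3, 121, 365, 223)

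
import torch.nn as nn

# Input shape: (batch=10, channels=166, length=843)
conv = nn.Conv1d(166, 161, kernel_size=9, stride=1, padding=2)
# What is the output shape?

Input shape: (10, 166, 843)
Output shape: (10, 161, 839)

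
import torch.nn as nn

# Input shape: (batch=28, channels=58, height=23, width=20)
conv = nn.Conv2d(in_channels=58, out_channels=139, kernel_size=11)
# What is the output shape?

Input shape: (28, 58, 23, 20)
Output shape: (28, 139, 13, 10)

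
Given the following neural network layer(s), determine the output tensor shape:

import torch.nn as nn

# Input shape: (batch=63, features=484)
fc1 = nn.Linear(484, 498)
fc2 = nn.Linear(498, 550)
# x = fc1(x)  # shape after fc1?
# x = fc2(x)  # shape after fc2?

Input shape: (63, 484)
  -> after fc1: (63, 498)
Output shape: (63, 550)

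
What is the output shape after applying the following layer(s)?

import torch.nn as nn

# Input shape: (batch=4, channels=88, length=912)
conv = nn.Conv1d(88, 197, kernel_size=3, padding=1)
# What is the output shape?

Input shape: (4, 88, 912)
Output shape: (4, 197, 912)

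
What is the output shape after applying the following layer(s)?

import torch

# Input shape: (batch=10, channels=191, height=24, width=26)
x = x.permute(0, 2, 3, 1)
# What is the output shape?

Input shape: (10, 191, 24, 26)
Output shape: (10, 24, 26, 191)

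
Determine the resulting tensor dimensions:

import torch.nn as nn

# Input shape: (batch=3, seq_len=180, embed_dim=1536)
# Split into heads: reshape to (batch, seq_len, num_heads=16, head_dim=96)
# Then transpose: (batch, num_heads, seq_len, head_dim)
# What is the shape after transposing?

Input shape: (3, 180, 1536)
  -> after reshape: (3, 180, 16, 96)
Output shape: (3, 16, 180, 96)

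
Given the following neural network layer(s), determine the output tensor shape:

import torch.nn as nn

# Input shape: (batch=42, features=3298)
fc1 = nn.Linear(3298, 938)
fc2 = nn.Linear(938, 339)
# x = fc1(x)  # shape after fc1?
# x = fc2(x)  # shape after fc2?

Input shape: (42, 3298)
  -> after fc1: (42, 938)
Output shape: (42, 339)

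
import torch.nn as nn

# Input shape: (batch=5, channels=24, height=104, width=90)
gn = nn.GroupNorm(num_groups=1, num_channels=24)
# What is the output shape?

Input shape: (5, 24, 104, 90)
Output shape: (5, 24, 104, 90)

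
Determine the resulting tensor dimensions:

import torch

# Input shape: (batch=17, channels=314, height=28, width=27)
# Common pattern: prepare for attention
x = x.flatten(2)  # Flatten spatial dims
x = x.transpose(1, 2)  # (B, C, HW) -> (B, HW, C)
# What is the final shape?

Input shape: (17, 314, 28, 27)
  -> after flatten(2): (17, 314, 756)
Output shape: (17, 756, 314)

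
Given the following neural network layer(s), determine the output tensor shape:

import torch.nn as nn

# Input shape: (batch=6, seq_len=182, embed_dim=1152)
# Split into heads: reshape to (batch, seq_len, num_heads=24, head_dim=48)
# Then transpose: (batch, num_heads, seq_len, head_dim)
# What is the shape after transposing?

Input shape: (6, 182, 1152)
  -> after reshape: (6, 182, 24, 48)
Output shape: (6, 24, 182, 48)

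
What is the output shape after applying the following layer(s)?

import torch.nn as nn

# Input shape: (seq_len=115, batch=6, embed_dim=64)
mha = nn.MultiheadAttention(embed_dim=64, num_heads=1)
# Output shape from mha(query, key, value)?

Input shape: (115, 6, 64)
Output shape: (115, 6, 64)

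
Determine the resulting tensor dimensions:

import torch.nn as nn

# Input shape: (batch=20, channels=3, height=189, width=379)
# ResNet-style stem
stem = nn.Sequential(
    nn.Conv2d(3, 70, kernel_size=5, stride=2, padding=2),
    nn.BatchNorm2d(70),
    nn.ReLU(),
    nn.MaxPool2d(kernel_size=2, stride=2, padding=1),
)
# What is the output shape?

Input shape: (20, 3, 189, 379)
  -> after Conv2d 5x5 stride=2: (20, 70, 95, 190)
Output shape: (20, 70, 48, 96)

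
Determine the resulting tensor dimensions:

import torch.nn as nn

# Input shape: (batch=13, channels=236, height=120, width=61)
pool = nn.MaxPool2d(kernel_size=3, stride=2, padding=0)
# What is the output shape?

Input shape: (13, 236, 120, 61)
Output shape: (13, 236, 59, 30)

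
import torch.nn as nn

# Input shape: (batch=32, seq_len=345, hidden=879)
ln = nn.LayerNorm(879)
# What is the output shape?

Input shape: (32, 345, 879)
Output shape: (32, 345, 879)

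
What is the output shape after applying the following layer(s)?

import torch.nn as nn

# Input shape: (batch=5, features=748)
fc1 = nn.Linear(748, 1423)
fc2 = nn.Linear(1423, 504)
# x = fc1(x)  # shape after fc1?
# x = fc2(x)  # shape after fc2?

Input shape: (5, 748)
  -> after fc1: (5, 1423)
Output shape: (5, 504)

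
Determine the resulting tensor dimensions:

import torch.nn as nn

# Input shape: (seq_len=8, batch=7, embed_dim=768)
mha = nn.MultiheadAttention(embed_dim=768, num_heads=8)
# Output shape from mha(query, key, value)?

Input shape: (8, 7, 768)
Output shape: (8, 7, 768)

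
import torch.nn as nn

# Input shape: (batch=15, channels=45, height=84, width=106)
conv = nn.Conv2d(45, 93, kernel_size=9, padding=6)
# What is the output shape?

Input shape: (15, 45, 84, 106)
Output shape: (15, 93, 88, 110)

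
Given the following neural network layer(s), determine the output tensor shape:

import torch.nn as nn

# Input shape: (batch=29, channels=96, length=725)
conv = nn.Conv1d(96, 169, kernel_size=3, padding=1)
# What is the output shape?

Input shape: (29, 96, 725)
Output shape: (29, 169, 725)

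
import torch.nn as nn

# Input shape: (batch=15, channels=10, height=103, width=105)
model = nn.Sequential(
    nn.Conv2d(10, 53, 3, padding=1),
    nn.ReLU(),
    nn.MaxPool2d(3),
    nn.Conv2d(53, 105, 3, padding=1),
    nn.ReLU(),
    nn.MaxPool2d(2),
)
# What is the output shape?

Input shape: (15, 10, 103, 105)
  -> after first Conv2d: (15, 53, 103, 105)
  -> after first MaxPool2d: (15, 53, 34, 35)
  -> after second Conv2d: (15, 105, 34, 35)
Output shape: (15, 105, 17, 17)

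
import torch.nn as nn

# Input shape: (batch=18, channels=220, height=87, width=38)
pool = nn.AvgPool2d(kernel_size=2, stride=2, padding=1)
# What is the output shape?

Input shape: (18, 220, 87, 38)
Output shape: (18, 220, 44, 20)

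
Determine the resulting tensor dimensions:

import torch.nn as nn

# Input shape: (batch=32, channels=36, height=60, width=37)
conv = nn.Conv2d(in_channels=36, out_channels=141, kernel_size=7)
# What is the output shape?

Input shape: (32, 36, 60, 37)
Output shape: (32, 141, 54, 31)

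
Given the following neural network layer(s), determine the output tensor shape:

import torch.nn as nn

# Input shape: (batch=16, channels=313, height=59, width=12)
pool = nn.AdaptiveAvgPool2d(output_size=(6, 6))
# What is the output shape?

Input shape: (16, 313, 59, 12)
Output shape: (16, 313, 6, 6)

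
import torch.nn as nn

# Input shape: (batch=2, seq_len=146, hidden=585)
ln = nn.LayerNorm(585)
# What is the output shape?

Input shape: (2, 146, 585)
Output shape: (2, 146, 585)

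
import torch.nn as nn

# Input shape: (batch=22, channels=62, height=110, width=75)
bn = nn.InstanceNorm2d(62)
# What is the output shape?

Input shape: (22, 62, 110, 75)
Output shape: (22, 62, 110, 75)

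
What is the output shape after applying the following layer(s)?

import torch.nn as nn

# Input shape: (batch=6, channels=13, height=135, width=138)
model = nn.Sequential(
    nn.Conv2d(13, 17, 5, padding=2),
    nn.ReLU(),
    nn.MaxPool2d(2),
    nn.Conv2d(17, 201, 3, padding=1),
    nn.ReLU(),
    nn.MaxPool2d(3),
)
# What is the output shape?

Input shape: (6, 13, 135, 138)
  -> after first Conv2d: (6, 17, 135, 138)
  -> after first MaxPool2d: (6, 17, 67, 69)
  -> after second Conv2d: (6, 201, 67, 69)
Output shape: (6, 201, 22, 23)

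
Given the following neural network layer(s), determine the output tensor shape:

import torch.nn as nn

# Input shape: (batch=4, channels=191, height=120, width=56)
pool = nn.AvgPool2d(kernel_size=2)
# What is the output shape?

Input shape: (4, 191, 120, 56)
Output shape: (4, 191, 60, 28)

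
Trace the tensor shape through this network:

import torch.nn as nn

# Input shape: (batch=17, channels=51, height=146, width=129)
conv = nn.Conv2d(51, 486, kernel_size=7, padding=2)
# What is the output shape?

Input shape: (17, 51, 146, 129)
Output shape: (17, 486, 144, 127)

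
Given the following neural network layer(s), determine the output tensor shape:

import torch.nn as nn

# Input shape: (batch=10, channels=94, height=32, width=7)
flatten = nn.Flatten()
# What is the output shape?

Input shape: (10, 94, 32, 7)
Output shape: (10, 21056)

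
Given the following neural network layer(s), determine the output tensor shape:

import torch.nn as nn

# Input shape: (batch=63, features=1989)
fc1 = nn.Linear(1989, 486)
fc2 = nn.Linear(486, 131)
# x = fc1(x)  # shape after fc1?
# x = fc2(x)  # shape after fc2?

Input shape: (63, 1989)
  -> after fc1: (63, 486)
Output shape: (63, 131)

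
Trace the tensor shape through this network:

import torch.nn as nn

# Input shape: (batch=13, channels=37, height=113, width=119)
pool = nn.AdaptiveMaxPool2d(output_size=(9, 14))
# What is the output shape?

Input shape: (13, 37, 113, 119)
Output shape: (13, 37, 9, 14)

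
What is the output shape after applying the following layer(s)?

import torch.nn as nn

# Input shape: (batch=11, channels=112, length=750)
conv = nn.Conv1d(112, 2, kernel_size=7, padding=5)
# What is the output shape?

Input shape: (11, 112, 750)
Output shape: (11, 2, 754)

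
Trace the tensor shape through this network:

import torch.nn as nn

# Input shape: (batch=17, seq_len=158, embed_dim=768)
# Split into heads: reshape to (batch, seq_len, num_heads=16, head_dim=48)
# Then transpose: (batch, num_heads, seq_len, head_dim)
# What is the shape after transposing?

Input shape: (17, 158, 768)
  -> after reshape: (17, 158, 16, 48)
Output shape: (17, 16, 158, 48)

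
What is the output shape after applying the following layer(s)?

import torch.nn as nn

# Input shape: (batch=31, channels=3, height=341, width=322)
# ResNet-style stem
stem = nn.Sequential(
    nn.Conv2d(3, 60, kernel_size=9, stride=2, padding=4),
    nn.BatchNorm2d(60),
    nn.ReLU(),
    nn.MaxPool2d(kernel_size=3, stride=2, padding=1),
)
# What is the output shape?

Input shape: (31, 3, 341, 322)
  -> after Conv2d 9x9 stride=2: (31, 60, 171, 161)
Output shape: (31, 60, 86, 81)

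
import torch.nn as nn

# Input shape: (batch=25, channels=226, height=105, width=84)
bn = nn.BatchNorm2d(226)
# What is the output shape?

Input shape: (25, 226, 105, 84)
Output shape: (25, 226, 105, 84)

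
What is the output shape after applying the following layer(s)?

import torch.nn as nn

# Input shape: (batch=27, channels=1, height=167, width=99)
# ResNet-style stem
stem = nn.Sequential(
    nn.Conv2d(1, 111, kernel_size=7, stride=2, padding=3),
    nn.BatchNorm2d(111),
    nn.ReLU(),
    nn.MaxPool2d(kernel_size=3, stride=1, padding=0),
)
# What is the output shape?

Input shape: (27, 1, 167, 99)
  -> after Conv2d 7x7 stride=2: (27, 111, 84, 50)
Output shape: (27, 111, 82, 48)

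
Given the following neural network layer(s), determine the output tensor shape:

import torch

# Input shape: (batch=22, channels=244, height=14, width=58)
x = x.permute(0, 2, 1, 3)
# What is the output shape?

Input shape: (22, 244, 14, 58)
Output shape: (22, 14, 244, 58)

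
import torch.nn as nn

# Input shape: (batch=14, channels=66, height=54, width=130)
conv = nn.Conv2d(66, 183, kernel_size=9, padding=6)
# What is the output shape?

Input shape: (14, 66, 54, 130)
Output shape: (14, 183, 58, 134)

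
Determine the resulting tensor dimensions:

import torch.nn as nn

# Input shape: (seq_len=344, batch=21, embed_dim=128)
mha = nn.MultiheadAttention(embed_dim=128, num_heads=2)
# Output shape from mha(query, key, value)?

Input shape: (344, 21, 128)
Output shape: (344, 21, 128)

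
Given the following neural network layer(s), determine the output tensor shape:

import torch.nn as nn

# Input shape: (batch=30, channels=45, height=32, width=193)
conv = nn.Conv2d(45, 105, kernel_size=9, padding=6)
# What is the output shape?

Input shape: (30, 45, 32, 193)
Output shape: (30, 105, 36, 197)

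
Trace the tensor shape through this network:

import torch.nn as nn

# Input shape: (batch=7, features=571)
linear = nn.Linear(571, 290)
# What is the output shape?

Input shape: (7, 571)
Output shape: (7, 290)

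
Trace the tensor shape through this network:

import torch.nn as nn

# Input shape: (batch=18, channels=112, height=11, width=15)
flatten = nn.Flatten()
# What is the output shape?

Input shape: (18, 112, 11, 15)
Output shape: (18, 18480)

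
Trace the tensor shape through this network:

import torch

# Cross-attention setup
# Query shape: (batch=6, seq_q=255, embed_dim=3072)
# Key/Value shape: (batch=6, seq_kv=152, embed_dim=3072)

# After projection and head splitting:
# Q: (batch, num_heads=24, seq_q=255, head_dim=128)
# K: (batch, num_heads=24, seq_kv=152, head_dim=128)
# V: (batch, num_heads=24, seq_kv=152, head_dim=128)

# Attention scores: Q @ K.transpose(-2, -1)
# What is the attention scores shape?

Input shape: (6, 255, 3072)
Output shape: (6, 24, 255, 152)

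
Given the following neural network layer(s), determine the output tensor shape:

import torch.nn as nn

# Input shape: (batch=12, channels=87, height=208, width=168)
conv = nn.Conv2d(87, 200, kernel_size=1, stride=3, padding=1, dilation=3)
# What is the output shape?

Input shape: (12, 87, 208, 168)
Output shape: (12, 200, 70, 57)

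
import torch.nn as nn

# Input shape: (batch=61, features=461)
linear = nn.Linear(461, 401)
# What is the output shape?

Input shape: (61, 461)
Output shape: (61, 401)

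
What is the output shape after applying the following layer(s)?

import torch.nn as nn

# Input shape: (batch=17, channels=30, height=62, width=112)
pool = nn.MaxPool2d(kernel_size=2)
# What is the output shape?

Input shape: (17, 30, 62, 112)
Output shape: (17, 30, 31, 56)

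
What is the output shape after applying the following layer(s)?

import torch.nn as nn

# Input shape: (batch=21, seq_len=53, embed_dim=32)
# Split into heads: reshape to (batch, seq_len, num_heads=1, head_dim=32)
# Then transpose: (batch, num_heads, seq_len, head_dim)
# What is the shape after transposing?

Input shape: (21, 53, 32)
  -> after reshape: (21, 53, 1, 32)
Output shape: (21, 1, 53, 32)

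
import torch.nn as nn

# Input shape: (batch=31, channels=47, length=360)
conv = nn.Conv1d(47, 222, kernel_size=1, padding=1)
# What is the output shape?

Input shape: (31, 47, 360)
Output shape: (31, 222, 362)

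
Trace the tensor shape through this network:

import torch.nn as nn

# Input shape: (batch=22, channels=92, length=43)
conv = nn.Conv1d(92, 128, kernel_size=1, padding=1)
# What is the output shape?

Input shape: (22, 92, 43)
Output shape: (22, 128, 45)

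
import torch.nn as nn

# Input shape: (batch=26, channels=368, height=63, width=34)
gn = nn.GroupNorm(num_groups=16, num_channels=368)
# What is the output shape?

Input shape: (26, 368, 63, 34)
Output shape: (26, 368, 63, 34)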